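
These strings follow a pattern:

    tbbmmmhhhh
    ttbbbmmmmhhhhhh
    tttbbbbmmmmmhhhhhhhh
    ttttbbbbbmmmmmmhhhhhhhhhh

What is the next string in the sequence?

Each string has the form t^{n} b^{n+1} m^{n+2} h^{2n+2} (n = 1, 2, …).
For the next term, n = 5, so the run lengths are 5, 6, 7, 12.

tttttbbbbbbmmmmmmmhhhhhhhhhhhh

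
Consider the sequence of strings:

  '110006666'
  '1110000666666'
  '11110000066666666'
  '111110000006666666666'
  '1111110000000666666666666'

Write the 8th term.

Each string has the form 1^{n} 0^{n+1} 6^{2n}, where the shown terms are n = 2, 3, 4, 5, 6.
At n = 9 the blocks have lengths 9, 10, 18.

1111111110000000000666666666666666666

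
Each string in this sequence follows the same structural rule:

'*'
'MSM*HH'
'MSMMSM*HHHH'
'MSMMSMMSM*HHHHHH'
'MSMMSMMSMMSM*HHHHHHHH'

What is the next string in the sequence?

s(k+1) = MSM·s(k)·HH, so each term gains MSM as a prefix and HH as a suffix.
One more step from MSMMSMMSMMSM*HHHHHHHH gives the answer.

MSMMSMMSMMSMMSM*HHHHHHHHHH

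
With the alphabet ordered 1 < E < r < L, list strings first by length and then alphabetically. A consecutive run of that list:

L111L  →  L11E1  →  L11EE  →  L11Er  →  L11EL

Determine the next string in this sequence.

L11r1

The successor of L11EL increments the rightmost position that isn't already L and resets every position after it to 1.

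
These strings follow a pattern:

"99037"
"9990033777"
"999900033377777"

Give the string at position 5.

Term n consists of n+1 9's, followed by n 0's, followed by n 3's, followed by 2n-1 7's (n = 1, 2, …).
For term 5, n = 5, so the run lengths are 6, 5, 5, 9.

9999990000033333777777777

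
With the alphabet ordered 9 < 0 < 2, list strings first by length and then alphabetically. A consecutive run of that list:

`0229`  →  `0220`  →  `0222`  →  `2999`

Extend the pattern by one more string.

2990

Find the rightmost character of 2999 below 2, bump it to the next letter, and reset everything to its right to 9.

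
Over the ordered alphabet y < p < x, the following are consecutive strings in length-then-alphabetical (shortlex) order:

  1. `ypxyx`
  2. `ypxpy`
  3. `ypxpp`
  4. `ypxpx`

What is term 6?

Advancing 2 positions from ypxpx through ypxpx → ypxxy reaches term 6.

ypxxp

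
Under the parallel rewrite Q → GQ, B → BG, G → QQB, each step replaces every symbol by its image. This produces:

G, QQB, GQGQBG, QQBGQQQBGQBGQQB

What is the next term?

Rewriting the 15 symbols of QQBGQQQBGQBGQQB one by one yields GQ GQ BG QQB GQ GQ GQ BG QQB GQ BG QQB GQ GQ BG; concatenated:

GQGQBGQQBGQGQGQBGQQBGQBGQQBGQGQBG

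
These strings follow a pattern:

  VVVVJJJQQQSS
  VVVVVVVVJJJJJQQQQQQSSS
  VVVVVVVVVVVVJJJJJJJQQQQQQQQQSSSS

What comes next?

VVVVVVVVVVVVVVVVJJJJJJJJJQQQQQQQQQQQQSSSSS

Each string has the form V^{4n} J^{2n+1} Q^{3n} S^{n+1} (n = 1, 2, …).
Setting n = 4 gives 16, 9, 12, 5 characters in each block.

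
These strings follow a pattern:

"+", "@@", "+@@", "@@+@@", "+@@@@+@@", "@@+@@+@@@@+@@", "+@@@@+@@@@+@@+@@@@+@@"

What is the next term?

@@+@@+@@@@+@@+@@@@+@@@@+@@+@@@@+@@

This is a Fibonacci-style word recurrence s(k) = s(k−2)·s(k−1): e.g. +·@@ = +@@.
Continuing: @@+@@+@@@@+@@ · +@@@@+@@@@+@@+@@@@+@@ gives term 8.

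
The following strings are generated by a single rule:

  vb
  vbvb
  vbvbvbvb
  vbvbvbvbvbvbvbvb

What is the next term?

s(k+1) = s(k)·s(k) — each term doubles the last.
One more doubling of vbvbvbvbvbvbvbvb gives the answer.

vbvbvbvbvbvbvbvbvbvbvbvbvbvbvbvb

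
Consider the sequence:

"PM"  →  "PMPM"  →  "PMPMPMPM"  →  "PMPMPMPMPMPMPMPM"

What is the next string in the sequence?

s(k+1) = s(k)·s(k) — each term doubles the last.
One more doubling of PMPMPMPMPMPMPMPM gives the answer.

PMPMPMPMPMPMPMPMPMPMPMPMPMPMPMPM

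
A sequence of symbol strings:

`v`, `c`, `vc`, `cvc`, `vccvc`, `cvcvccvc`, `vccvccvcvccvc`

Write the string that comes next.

From term 3 onward, concatenate the second-to-last term with the last: v·c = vc, c·vc = cvc, …
The next term joins cvcvccvc and vccvccvcvccvc.

cvcvccvcvccvccvcvccvc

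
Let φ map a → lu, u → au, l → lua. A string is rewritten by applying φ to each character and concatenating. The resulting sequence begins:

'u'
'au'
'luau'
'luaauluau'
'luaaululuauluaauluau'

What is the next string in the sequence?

Replace each of the 20 characters of luaaululuauluaauluau in place — lua au lu lu au lua au lua au lu au lua au lu lu au lua au lu au — and concatenate.

luaaululuauluaauluaauluauluaaululuauluaauluau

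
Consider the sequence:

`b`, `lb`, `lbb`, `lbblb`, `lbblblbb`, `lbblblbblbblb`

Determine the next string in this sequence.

lbblblbblbblblbblblbb

This is a Fibonacci-style word recurrence s(k) = s(k−1)·s(k−2): e.g. lb·b = lbb.
Continuing: lbblblbblbblb · lbblblbb gives term 7.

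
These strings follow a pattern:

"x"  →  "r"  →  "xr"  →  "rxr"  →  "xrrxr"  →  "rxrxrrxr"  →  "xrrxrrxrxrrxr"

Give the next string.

rxrxrrxrxrrxrrxrxrrxr

Each term (from the third on) is the two preceding terms concatenated in order: term 3 = x·r = xr.
The next term joins rxrxrrxr and xrrxrrxrxrrxr.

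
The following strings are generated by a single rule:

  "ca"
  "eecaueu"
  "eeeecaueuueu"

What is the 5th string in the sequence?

s(k+1) = ee·s(k)·ueu, so each term gains ee as a prefix and ueu as a suffix.
From eeeecaueuueu, 2 further steps: eeeecaueuueu → eeeeeecaueuueuueu → (answer).

eeeeeeeecaueuueuueuueu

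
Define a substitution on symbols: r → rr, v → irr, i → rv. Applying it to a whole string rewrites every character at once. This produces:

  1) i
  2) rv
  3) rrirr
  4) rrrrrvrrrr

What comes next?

Expanding rrrrrvrrrr: r→rr, r→rr, r→rr, r→rr, r→rr, v→irr, r→rr, r→rr, r→rr, r→rr. Concatenated: rr rr rr rr rr irr rr rr rr rr.

rrrrrrrrrrirrrrrrrrrr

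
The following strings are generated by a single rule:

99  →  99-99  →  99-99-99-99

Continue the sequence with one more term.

s(k+1) = s(k)·-·s(k) — each term doubles the last with '-' between the halves.
Doubling 99-99-99-99 with '-' between the halves:

99-99-99-99-99-99-99-99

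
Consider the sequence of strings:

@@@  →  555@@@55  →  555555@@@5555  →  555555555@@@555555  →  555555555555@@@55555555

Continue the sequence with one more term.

Each term wraps the previous one in 555 on the left and 55 on the right.
One more step from 555555555555@@@55555555 gives the answer.

555555555555555@@@5555555555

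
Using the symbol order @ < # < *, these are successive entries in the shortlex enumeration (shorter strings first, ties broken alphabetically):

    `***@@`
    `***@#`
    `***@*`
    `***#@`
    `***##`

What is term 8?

Advancing 3 positions from ***## through ***## → ***#* → ****@ reaches term 8.

****#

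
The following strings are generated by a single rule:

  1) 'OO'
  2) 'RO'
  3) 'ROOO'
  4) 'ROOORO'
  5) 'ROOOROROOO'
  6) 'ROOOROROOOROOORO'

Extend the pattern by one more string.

ROOOROROOOROOOROROOOROROOO

Each term (from the third on) is the previous term followed by the one before it: term 3 = RO·OO = ROOO.
The next term joins ROOOROROOOROOORO and ROOOROROOO.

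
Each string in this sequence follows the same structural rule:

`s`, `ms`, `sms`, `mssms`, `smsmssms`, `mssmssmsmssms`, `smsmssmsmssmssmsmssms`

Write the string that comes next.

mssmssmsmssmssmsmssmsmssmssmsmssms

Each term (from the third on) is the two preceding terms concatenated in order: term 3 = s·ms = sms.
So term 8 is mssmssmsmssms·smsmssmsmssmssmsmssms.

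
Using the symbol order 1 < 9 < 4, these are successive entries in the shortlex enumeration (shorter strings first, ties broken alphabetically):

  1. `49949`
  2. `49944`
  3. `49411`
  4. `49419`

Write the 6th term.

49491

Advancing 2 positions from 49419 through 49419 → 49414 reaches term 6.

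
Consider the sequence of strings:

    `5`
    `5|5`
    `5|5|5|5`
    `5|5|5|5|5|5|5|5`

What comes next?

s(k+1) = s(k)·|·s(k) — each term doubles the last with '|' between the halves.
So the next term is two copies of 5|5|5|5|5|5|5|5 with '|' between the halves.

5|5|5|5|5|5|5|5|5|5|5|5|5|5|5|5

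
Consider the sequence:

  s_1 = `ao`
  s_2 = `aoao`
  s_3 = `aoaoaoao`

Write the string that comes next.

Every step duplicates the string.
So the next term is two copies of aoaoaoao.

aoaoaoaoaoaoaoao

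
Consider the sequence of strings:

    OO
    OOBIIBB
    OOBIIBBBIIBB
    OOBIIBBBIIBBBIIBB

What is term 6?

OOBIIBBBIIBBBIIBBBIIBBBIIBB

Each term is the previous one with BIIBB appended.
From OOBIIBBBIIBBBIIBB, 2 further steps: OOBIIBBBIIBBBIIBB → OOBIIBBBIIBBBIIBBBIIBB → (answer).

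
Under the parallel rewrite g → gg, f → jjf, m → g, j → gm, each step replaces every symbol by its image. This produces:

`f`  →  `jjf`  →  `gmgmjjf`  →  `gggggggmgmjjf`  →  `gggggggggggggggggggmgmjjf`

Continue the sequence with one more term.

Applying the rule to each of the 25 symbols of gggggggggggggggggggmgmjjf gives the pieces gg gg gg gg gg gg gg gg gg gg gg gg gg gg gg gg gg gg gg g gg g gm gm jjf, which concatenate to the answer.

gggggggggggggggggggggggggggggggggggggggggggmgmjjf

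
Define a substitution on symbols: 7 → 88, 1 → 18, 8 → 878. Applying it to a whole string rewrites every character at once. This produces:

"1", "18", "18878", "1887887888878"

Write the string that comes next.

Rewriting the 13 symbols of 1887887888878 one by one yields 18 878 878 88 878 878 88 878 878 878 878 88 878; concatenated:

18878878888788788887887887887888878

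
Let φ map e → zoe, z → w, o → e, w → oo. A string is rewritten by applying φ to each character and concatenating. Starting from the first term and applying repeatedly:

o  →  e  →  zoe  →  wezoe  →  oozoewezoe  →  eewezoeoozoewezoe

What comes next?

zoezoeoozoewezoeeewezoeoozoewezoe

φ(eewezoeoozoewezoe) expands symbol-by-symbol to zoe zoe oo zoe w e zoe e e w e zoe oo zoe w e zoe; joining the 17 pieces gives the next term.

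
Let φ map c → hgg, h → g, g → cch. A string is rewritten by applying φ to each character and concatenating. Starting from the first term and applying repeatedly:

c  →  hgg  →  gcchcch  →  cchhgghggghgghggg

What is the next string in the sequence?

hgghggggcchcchgcchcchcchgcchcchgcchcchcch

Applying the rule to each of the 17 symbols of cchhgghggghgghggg gives the pieces hgg hgg g g cch cch g cch cch cch g cch cch g cch cch cch, which concatenate to the answer.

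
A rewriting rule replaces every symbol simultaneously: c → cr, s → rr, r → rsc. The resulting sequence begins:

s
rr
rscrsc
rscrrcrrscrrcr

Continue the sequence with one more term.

Applying the rule to each of the 14 symbols of rscrrcrrscrrcr gives the pieces rsc rr cr rsc rsc cr rsc rsc rr cr rsc rsc cr rsc, which concatenate to the answer.

rscrrcrrscrsccrrscrscrrcrrscrsccrrsc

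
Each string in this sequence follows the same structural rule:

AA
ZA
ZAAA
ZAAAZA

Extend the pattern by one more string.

Each term (from the third on) is the previous term followed by the one before it: term 3 = ZA·AA = ZAAA.
So term 5 is ZAAAZA·ZAAA.

ZAAAZAZAAA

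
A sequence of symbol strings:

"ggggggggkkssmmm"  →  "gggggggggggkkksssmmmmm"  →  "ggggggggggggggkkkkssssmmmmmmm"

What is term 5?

Each string has the form g^{3n+2} k^{n} s^{n} m^{2n-1}, where the shown terms are n = 2, 3, 4.
Setting n = 6 gives 20, 6, 6, 11 characters in each block.

ggggggggggggggggggggkkkkkkssssssmmmmmmmmmmm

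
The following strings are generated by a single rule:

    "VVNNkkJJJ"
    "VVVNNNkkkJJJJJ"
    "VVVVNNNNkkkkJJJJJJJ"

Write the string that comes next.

VVVVVNNNNNkkkkkJJJJJJJJJ

The n-th term is n V's then n N's then n k's then 2n-1 J's, where the shown terms are n = 2, 3, 4.
Setting n = 5 gives 5, 5, 5, 9 characters in each block.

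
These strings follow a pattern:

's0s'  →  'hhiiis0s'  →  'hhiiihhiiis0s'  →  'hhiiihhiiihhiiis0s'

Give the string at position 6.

Every step adds hhiii at the front: s(k+1) = hhiii·s(k).
From hhiiihhiiihhiiis0s, 2 further steps: hhiiihhiiihhiiis0s → hhiiihhiiihhiiihhiiis0s → (answer).

hhiiihhiiihhiiihhiiihhiiis0s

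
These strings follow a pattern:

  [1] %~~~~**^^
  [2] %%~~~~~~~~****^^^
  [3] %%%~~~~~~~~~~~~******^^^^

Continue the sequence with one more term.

%%%%~~~~~~~~~~~~~~~~********^^^^^

The n-th term is n %'s then 4n ~'s then 2n *'s then n+1 ^'s (n = 1, 2, …).
Setting n = 4 gives 4, 16, 8, 5 characters in each block.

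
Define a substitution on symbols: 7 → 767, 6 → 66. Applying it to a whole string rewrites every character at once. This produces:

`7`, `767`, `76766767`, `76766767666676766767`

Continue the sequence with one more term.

Replace each of the 20 characters of 76766767666676766767 in place — 767 66 767 66 66 767 66 767 66 66 66 66 767 66 767 66 66 767 66 767 — and concatenate.

767667676666767667676666666676766767666676766767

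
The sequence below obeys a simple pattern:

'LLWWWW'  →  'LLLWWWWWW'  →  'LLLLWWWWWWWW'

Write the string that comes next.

Each string has the form L^{n} W^{2n}, where the shown terms are n = 2, 3, 4.
At n = 5 the blocks have lengths 5, 10.

LLLLLWWWWWWWWWW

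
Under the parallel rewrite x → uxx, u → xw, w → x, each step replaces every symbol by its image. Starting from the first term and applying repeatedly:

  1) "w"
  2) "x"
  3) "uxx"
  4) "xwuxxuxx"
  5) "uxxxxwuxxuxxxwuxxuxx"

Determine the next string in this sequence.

Applying the rule to each of the 20 symbols of uxxxxwuxxuxxxwuxxuxx gives the pieces xw uxx uxx uxx uxx x xw uxx uxx xw uxx uxx uxx x xw uxx uxx xw uxx uxx, which concatenate to the answer.

xwuxxuxxuxxuxxxxwuxxuxxxwuxxuxxuxxxxwuxxuxxxwuxxuxx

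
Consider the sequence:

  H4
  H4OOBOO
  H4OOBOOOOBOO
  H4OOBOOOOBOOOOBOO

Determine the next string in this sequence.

H4OOBOOOOBOOOOBOOOOBOO

Every step adds OOBOO to the end: s(k+1) = s(k)·OOBOO.
So the next term is H4OOBOOOOBOOOOBOO·OOBOO.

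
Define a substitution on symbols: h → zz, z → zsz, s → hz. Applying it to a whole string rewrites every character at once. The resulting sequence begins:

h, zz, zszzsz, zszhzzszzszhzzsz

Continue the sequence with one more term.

Rewriting the 16 symbols of zszhzzszzszhzzsz one by one yields zsz hz zsz zz zsz zsz hz zsz zsz hz zsz zz zsz zsz hz zsz; concatenated:

zszhzzszzzzszzszhzzszzszhzzszzzzszzszhzzsz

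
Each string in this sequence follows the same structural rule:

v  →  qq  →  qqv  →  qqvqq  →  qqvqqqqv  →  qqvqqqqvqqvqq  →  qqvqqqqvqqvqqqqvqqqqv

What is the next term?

Each term (from the third on) is the previous term followed by the one before it: term 3 = qq·v = qqv.
The next term joins qqvqqqqvqqvqqqqvqqqqv and qqvqqqqvqqvqq.

qqvqqqqvqqvqqqqvqqqqvqqvqqqqvqqvqq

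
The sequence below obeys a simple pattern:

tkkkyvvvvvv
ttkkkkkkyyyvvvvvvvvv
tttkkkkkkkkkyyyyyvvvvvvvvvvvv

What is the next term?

ttttkkkkkkkkkkkkyyyyyyyvvvvvvvvvvvvvvv

The n-th term is n t's then 3n k's then 2n-1 y's then 3n+3 v's (n = 1, 2, …).
Setting n = 4 gives 4, 12, 7, 15 characters in each block.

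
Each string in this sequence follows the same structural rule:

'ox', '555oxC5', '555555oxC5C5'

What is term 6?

s(k+1) = 555·s(k)·C5, so each term gains 555 as a prefix and C5 as a suffix.
From 555555oxC5C5, 3 further steps: 555555oxC5C5 → 555555555oxC5C5C5 → 555555555555oxC5C5C5C5 → (answer).

555555555555555oxC5C5C5C5C5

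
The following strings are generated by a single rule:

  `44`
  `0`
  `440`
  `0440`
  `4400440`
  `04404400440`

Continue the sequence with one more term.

440044004404400440

This is a Fibonacci-style word recurrence s(k) = s(k−2)·s(k−1): e.g. 44·0 = 440.
The next term joins 4400440 and 04404400440.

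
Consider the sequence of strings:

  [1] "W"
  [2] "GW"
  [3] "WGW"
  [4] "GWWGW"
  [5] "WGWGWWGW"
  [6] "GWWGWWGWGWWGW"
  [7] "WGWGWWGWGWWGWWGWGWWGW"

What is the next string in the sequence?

From term 3 onward, concatenate the second-to-last term with the last: W·GW = WGW, GW·WGW = GWWGW, …
Continuing: GWWGWWGWGWWGW · WGWGWWGWGWWGWWGWGWWGW gives term 8.

GWWGWWGWGWWGWWGWGWWGWGWWGWWGWGWWGW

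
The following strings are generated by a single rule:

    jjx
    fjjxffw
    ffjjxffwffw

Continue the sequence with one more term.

Every step adds f to the front and ffw to the end of the previous string.
Applying this once more to ffjjxffwffw:

fffjjxffwffwffw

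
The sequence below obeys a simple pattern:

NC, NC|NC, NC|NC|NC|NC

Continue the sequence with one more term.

NC|NC|NC|NC|NC|NC|NC|NC

Every step duplicates the string with '|' between the halves.
One more doubling of NC|NC|NC|NC gives the answer.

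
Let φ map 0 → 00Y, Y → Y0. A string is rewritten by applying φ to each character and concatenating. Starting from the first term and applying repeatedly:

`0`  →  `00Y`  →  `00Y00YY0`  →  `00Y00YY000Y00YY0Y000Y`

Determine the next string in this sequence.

00Y00YY000Y00YY0Y000Y00Y00YY000Y00YY0Y000YY000Y00Y00YY0

Applying the rule to each of the 21 symbols of 00Y00YY000Y00YY0Y000Y gives the pieces 00Y 00Y Y0 00Y 00Y Y0 Y0 00Y 00Y 00Y Y0 00Y 00Y Y0 Y0 00Y Y0 00Y 00Y 00Y Y0, which concatenate to the answer.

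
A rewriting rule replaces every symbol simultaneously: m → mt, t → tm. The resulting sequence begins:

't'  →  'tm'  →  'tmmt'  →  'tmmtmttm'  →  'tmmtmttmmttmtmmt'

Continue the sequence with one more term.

φ(tmmtmttmmttmtmmt) expands symbol-by-symbol to tm mt mt tm mt tm tm mt mt tm tm mt tm mt mt tm; joining the 16 pieces gives the next term.

tmmtmttmmttmtmmtmttmtmmttmmtmttm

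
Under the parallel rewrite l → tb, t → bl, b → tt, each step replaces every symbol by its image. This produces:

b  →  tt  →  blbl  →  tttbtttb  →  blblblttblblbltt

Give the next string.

Replace each of the 16 characters of blblblttblblbltt in place — tt tb tt tb tt tb bl bl tt tb tt tb tt tb bl bl — and concatenate.

tttbtttbtttbblbltttbtttbtttbblbl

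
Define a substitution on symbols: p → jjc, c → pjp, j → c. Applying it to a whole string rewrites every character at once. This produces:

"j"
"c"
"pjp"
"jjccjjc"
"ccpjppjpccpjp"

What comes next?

pjppjpjjccjjcjjccjjcpjppjpjjccjjc

φ(ccpjppjpccpjp) expands symbol-by-symbol to pjp pjp jjc c jjc jjc c jjc pjp pjp jjc c jjc; joining the 13 pieces gives the next term.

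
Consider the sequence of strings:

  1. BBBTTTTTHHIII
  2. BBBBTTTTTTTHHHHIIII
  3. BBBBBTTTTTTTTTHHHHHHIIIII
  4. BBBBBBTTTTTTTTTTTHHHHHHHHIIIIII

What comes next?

Each string has the form B^{n+2} T^{2n+3} H^{2n} I^{n+2} (n = 1, 2, …).
At n = 5 the blocks have lengths 7, 13, 10, 7.

BBBBBBBTTTTTTTTTTTTTHHHHHHHHHHIIIIIII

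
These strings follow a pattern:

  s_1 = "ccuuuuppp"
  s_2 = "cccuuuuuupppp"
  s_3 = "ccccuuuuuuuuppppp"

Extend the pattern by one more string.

Each string has the form c^{n} u^{2n} p^{n+1}, where the shown terms are n = 2, 3, 4.
Setting n = 5 gives 5, 10, 6 characters in each block.

cccccuuuuuuuuuupppppp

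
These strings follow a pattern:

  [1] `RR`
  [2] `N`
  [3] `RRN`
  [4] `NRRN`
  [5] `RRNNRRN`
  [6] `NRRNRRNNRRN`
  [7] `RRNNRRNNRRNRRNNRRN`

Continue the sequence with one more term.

This is a Fibonacci-style word recurrence s(k) = s(k−2)·s(k−1): e.g. RR·N = RRN.
The next term joins NRRNRRNNRRN and RRNNRRNNRRNRRNNRRN.

NRRNRRNNRRNRRNNRRNNRRNRRNNRRN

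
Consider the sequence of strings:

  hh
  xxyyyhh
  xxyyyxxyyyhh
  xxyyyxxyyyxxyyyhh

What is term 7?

xxyyyxxyyyxxyyyxxyyyxxyyyxxyyyhh

The strings grow by a fixed prefix xxyyy each time.
From xxyyyxxyyyxxyyyhh, 3 further steps: xxyyyxxyyyxxyyyhh → xxyyyxxyyyxxyyyxxyyyhh → xxyyyxxyyyxxyyyxxyyyxxyyyhh → (answer).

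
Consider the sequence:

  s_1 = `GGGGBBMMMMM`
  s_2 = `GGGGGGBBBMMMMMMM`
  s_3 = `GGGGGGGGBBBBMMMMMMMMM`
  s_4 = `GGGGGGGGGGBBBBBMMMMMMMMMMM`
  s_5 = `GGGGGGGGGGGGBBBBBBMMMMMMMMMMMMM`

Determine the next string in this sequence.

Term n consists of 2n G's, followed by n B's, followed by 2n+1 M's, where the shown terms are n = 2, 3, 4, 5, 6.
For the next term, n = 7, so the run lengths are 14, 7, 15.

GGGGGGGGGGGGGGBBBBBBBMMMMMMMMMMMMMMM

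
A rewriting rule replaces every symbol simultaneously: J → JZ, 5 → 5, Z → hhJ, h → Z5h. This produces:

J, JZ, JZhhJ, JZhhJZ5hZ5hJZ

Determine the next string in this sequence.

Applying the rule to each of the 13 symbols of JZhhJZ5hZ5hJZ gives the pieces JZ hhJ Z5h Z5h JZ hhJ 5 Z5h hhJ 5 Z5h JZ hhJ, which concatenate to the answer.

JZhhJZ5hZ5hJZhhJ5Z5hhhJ5Z5hJZhhJ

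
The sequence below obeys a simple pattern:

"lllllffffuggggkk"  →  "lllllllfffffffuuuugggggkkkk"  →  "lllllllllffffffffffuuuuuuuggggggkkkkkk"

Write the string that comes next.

Reading off run lengths: l runs 5, 7, 9; f runs 4, 7, 10; u runs 1, 4, 7; g runs 4, 5, 6; k runs 2, 4, 6 — each is linear in n (n = 1, 2, …).
Setting n = 4 gives 11, 13, 10, 7, 8 characters in each block.

lllllllllllfffffffffffffuuuuuuuuuugggggggkkkkkkkk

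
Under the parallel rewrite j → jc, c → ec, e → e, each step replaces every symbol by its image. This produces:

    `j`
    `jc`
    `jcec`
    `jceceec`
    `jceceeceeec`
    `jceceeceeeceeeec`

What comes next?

φ(jceceeceeeceeeec) expands symbol-by-symbol to jc ec e ec e e ec e e e ec e e e e ec; joining the 16 pieces gives the next term.

jceceeceeeceeeeceeeeec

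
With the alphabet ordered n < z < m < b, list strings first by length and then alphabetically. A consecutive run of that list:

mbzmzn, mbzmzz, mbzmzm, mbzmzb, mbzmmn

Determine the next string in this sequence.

mbzmmz

Treat mbzmmn as a base-4 numeral over the given alphabet and add one, carrying through any trailing b's.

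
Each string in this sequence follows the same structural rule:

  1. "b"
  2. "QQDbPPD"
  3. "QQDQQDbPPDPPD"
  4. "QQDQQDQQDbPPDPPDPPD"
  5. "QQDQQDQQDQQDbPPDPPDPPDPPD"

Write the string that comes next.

s(k+1) = QQD·s(k)·PPD, so each term gains QQD as a prefix and PPD as a suffix.
Applying this once more to QQDQQDQQDQQDbPPDPPDPPDPPD:

QQDQQDQQDQQDQQDbPPDPPDPPDPPDPPD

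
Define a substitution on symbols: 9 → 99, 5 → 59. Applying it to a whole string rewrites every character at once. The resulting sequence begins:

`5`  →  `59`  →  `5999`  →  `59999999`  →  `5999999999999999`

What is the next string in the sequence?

Rewriting the 16 symbols of 5999999999999999 one by one yields 59 99 99 99 99 99 99 99 99 99 99 99 99 99 99 99; concatenated:

59999999999999999999999999999999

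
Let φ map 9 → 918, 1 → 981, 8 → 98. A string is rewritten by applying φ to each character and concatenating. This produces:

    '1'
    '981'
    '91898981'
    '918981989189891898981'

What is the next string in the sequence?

Replace each of the 21 characters of 918981989189891898981 in place — 918 981 98 918 98 981 918 98 918 981 98 918 98 918 981 98 918 98 918 98 981 — and concatenate.

9189819891898981918989189819891898918981989189891898981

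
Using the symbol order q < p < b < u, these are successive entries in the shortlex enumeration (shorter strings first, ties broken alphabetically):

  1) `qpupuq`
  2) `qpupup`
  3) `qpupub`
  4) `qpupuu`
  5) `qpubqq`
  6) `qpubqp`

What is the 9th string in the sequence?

Stepping forward 3 times from qpubqp: qpubqp → qpubqb → qpubqu, then the target.

qpubpq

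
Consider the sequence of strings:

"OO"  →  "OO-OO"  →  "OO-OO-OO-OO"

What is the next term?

OO-OO-OO-OO-OO-OO-OO-OO

s(k+1) = s(k)·-·s(k) — each term doubles the last with '-' between the halves.
One more doubling of OO-OO-OO-OO gives the answer.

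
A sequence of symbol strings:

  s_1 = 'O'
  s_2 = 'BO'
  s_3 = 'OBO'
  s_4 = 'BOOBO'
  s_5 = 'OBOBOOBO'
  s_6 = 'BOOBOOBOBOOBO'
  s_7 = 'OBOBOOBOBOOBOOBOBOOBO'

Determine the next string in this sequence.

Each term (from the third on) is the two preceding terms concatenated in order: term 3 = O·BO = OBO.
The next term joins BOOBOOBOBOOBO and OBOBOOBOBOOBOOBOBOOBO.

BOOBOOBOBOOBOOBOBOOBOBOOBOOBOBOOBO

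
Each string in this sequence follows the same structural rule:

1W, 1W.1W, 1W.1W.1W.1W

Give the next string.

Every step duplicates the string with '.' between the halves.
So the next term is two copies of 1W.1W.1W.1W with '.' between the halves.

1W.1W.1W.1W.1W.1W.1W.1W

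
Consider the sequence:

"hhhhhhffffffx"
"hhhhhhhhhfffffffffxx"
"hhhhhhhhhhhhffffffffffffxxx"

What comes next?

hhhhhhhhhhhhhhhfffffffffffffffxxxx

The n-th term is 3n h's then 3n f's then n-1 x's, where the shown terms are n = 2, 3, 4.
At n = 5 the blocks have lengths 15, 15, 4.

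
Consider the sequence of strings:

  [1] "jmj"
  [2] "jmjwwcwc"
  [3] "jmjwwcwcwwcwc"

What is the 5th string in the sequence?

jmjwwcwcwwcwcwwcwcwwcwc

Each term is the previous one with wwcwc appended.
From jmjwwcwcwwcwc, 2 further steps: jmjwwcwcwwcwc → jmjwwcwcwwcwcwwcwc → (answer).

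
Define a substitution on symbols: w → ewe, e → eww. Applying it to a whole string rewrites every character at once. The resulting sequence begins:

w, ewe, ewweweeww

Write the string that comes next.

ewweweeweewweweewwewweweewe

Expanding ewweweeww: e→eww, w→ewe, w→ewe, e→eww, w→ewe, e→eww, e→eww, w→ewe, w→ewe. Concatenated: eww ewe ewe eww ewe eww eww ewe ewe.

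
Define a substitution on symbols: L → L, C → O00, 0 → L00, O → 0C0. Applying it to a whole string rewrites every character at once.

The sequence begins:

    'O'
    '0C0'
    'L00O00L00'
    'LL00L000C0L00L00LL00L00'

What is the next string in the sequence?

LLL00L00LL00L00L00O00L00LL00L00LL00L00LLL00L00LL00L00

φ(LL00L000C0L00L00LL00L00) expands symbol-by-symbol to L L L00 L00 L L00 L00 L00 O00 L00 L L00 L00 L L00 L00 L L L00 L00 L L00 L00; joining the 23 pieces gives the next term.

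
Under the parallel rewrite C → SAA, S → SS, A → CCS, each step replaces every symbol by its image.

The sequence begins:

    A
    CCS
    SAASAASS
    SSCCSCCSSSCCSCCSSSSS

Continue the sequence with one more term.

SSSSSAASAASSSAASAASSSSSSSAASAASSSAASAASSSSSSSSSS

Replace each of the 20 characters of SSCCSCCSSSCCSCCSSSSS in place — SS SS SAA SAA SS SAA SAA SS SS SS SAA SAA SS SAA SAA SS SS SS SS SS — and concatenate.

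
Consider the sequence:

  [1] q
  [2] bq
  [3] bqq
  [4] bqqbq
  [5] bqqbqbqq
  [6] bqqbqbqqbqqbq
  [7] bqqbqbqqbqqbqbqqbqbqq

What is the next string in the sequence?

Each term (from the third on) is the previous term followed by the one before it: term 3 = bq·q = bqq.
The next term joins bqqbqbqqbqqbqbqqbqbqq and bqqbqbqqbqqbq.

bqqbqbqqbqqbqbqqbqbqqbqqbqbqqbqqbq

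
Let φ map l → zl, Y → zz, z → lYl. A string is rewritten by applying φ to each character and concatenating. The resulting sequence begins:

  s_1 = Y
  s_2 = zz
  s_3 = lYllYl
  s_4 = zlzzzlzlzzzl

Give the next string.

Rewriting each symbol of zlzzzlzlzzzl: z→lYl, l→zl, z→lYl, z→lYl, z→lYl, l→zl, z→lYl, l→zl, z→lYl, z→lYl, z→lYl, l→zl, which concatenates to lYl zl lYl lYl lYl zl lYl zl lYl lYl lYl zl.

lYlzllYllYllYlzllYlzllYllYllYlzl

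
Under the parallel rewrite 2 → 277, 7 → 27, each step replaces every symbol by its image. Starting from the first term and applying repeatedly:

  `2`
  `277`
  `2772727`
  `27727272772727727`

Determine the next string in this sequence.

φ(27727272772727727) expands symbol-by-symbol to 277 27 27 277 27 277 27 277 27 27 277 27 277 27 27 277 27; joining the 17 pieces gives the next term.

27727272772727727277272727727277272727727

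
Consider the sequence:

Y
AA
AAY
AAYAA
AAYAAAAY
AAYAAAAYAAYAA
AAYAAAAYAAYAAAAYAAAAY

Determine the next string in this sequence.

This is a Fibonacci-style word recurrence s(k) = s(k−1)·s(k−2): e.g. AA·Y = AAY.
Continuing: AAYAAAAYAAYAAAAYAAAAY · AAYAAAAYAAYAA gives term 8.

AAYAAAAYAAYAAAAYAAAAYAAYAAAAYAAYAA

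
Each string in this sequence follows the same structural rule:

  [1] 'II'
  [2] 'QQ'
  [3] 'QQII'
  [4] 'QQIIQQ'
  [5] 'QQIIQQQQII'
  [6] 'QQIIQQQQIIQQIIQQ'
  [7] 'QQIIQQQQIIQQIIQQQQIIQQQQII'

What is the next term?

This is a Fibonacci-style word recurrence s(k) = s(k−1)·s(k−2): e.g. QQ·II = QQII.
So term 8 is QQIIQQQQIIQQIIQQQQIIQQQQII·QQIIQQQQIIQQIIQQ.

QQIIQQQQIIQQIIQQQQIIQQQQIIQQIIQQQQIIQQIIQQ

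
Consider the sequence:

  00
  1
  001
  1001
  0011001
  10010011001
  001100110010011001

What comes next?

10010011001001100110010011001

From term 3 onward, concatenate the second-to-last term with the last: 00·1 = 001, 1·001 = 1001, …
The next term joins 10010011001 and 001100110010011001.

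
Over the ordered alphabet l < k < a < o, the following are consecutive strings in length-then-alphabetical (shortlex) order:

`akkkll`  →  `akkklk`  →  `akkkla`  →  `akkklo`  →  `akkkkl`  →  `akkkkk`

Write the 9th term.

Continuing the enumeration 3 steps past akkkkk: akkkkk → akkkka → akkkko → (answer).

akkkal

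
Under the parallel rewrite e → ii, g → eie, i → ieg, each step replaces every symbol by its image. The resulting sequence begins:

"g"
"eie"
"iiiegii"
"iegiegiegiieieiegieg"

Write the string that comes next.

Rewriting the 20 symbols of iegiegiegiieieiegieg one by one yields ieg ii eie ieg ii eie ieg ii eie ieg ieg ii ieg ii ieg ii eie ieg ii eie; concatenated:

iegiieieiegiieieiegiieieiegiegiiiegiiiegiieieiegiieie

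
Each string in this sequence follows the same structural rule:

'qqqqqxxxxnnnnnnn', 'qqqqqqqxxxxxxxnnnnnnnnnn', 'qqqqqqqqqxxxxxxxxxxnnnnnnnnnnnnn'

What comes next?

The n-th term is 2n+1 q's then 3n-2 x's then 3n+1 n's, where the shown terms are n = 2, 3, 4.
Setting n = 5 gives 11, 13, 16 characters in each block.

qqqqqqqqqqqxxxxxxxxxxxxxnnnnnnnnnnnnnnnn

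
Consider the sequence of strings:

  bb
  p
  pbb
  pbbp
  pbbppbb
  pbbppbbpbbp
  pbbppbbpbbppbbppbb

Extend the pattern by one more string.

From term 3 onward, concatenate the last term with the second-to-last: p·bb = pbb, pbb·p = pbbp, …
The next term joins pbbppbbpbbppbbppbb and pbbppbbpbbp.

pbbppbbpbbppbbppbbpbbppbbpbbp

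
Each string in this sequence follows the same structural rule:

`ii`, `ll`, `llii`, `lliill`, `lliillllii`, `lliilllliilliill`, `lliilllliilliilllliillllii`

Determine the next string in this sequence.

This is a Fibonacci-style word recurrence s(k) = s(k−1)·s(k−2): e.g. ll·ii = llii.
Continuing: lliilllliilliilllliillllii · lliilllliilliill gives term 8.

lliilllliilliilllliilllliilliilllliilliill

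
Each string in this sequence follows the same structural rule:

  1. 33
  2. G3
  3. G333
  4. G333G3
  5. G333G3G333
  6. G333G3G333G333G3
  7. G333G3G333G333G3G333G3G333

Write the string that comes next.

Each term (from the third on) is the previous term followed by the one before it: term 3 = G3·33 = G333.
So term 8 is G333G3G333G333G3G333G3G333·G333G3G333G333G3.

G333G3G333G333G3G333G3G333G333G3G333G333G3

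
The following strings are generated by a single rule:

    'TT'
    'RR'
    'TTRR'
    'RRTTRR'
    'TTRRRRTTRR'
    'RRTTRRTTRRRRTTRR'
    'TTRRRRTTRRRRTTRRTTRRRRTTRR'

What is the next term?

RRTTRRTTRRRRTTRRTTRRRRTTRRRRTTRRTTRRRRTTRR

This is a Fibonacci-style word recurrence s(k) = s(k−2)·s(k−1): e.g. TT·RR = TTRR.
The next term joins RRTTRRTTRRRRTTRR and TTRRRRTTRRRRTTRRTTRRRRTTRR.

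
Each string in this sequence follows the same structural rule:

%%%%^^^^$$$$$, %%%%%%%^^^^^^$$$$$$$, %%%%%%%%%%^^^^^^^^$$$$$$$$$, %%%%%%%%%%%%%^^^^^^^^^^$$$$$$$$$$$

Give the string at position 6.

%%%%%%%%%%%%%%%%%%%^^^^^^^^^^^^^^$$$$$$$$$$$$$$$

Reading off run lengths: % runs 4, 7, 10, 13; ^ runs 4, 6, 8, 10; $ runs 5, 7, 9, 11 — each is linear in n (n = 1, 2, …).
For term 6, n = 6, so the run lengths are 19, 14, 15.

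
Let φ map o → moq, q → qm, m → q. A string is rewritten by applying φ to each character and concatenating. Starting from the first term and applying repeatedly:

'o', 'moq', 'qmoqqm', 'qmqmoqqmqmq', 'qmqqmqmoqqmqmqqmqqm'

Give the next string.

qmqqmqmqqmqmoqqmqmqqmqqmqmqqmqmq

φ(qmqqmqmoqqmqmqqmqqm) expands symbol-by-symbol to qm q qm qm q qm q moq qm qm q qm q qm qm q qm qm q; joining the 19 pieces gives the next term.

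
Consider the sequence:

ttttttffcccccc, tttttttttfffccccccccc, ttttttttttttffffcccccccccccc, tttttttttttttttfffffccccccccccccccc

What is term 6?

tttttttttttttttttttttfffffffccccccccccccccccccccc

Term n consists of 3n t's, followed by n f's, followed by 3n c's, where the shown terms are n = 2, 3, 4, 5.
For term 6, n = 7, so the run lengths are 21, 7, 21.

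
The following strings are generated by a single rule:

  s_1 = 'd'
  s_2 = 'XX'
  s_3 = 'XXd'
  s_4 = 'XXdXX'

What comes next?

From term 3 onward, concatenate the last term with the second-to-last: XX·d = XXd, XXd·XX = XXdXX, …
So term 5 is XXdXX·XXd.

XXdXXXXd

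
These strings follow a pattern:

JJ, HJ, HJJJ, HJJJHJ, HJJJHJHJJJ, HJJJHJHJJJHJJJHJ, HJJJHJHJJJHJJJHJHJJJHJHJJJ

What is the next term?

Each term (from the third on) is the previous term followed by the one before it: term 3 = HJ·JJ = HJJJ.
The next term joins HJJJHJHJJJHJJJHJHJJJHJHJJJ and HJJJHJHJJJHJJJHJ.

HJJJHJHJJJHJJJHJHJJJHJHJJJHJJJHJHJJJHJJJHJ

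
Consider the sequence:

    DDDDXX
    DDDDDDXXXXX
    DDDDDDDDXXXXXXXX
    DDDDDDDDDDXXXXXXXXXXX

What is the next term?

DDDDDDDDDDDDXXXXXXXXXXXXXX

Each string has the form D^{2n+2} X^{3n-1} (n = 1, 2, …).
For the next term, n = 5, so the run lengths are 12, 14.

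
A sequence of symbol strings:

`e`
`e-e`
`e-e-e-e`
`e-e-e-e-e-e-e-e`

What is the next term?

Every step duplicates the string with '-' between the halves.
One more doubling of e-e-e-e-e-e-e-e gives the answer.

e-e-e-e-e-e-e-e-e-e-e-e-e-e-e-e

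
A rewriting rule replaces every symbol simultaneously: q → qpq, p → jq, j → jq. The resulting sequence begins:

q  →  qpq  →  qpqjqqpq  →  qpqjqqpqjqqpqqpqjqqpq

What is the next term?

Applying the rule to each of the 21 symbols of qpqjqqpqjqqpqqpqjqqpq gives the pieces qpq jq qpq jq qpq qpq jq qpq jq qpq qpq jq qpq qpq jq qpq jq qpq qpq jq qpq, which concatenate to the answer.

qpqjqqpqjqqpqqpqjqqpqjqqpqqpqjqqpqqpqjqqpqjqqpqqpqjqqpq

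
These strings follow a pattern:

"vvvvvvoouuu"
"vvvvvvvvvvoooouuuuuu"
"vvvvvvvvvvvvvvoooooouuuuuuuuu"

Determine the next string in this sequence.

The n-th term is 4n+2 v's then 2n o's then 3n u's (n = 1, 2, …).
At n = 4 the blocks have lengths 18, 8, 12.

vvvvvvvvvvvvvvvvvvoooooooouuuuuuuuuuuu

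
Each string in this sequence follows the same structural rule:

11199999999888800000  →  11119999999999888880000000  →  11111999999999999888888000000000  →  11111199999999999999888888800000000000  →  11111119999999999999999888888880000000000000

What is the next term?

Reading off run lengths: 1 runs 3, 4, 5, 6, 7; 9 runs 8, 10, 12, 14, 16; 8 runs 4, 5, 6, 7, 8; 0 runs 5, 7, 9, 11, 13 — each is linear in n, where the shown terms are n = 3, 4, 5, 6, 7.
Setting n = 8 gives 8, 18, 9, 15 characters in each block.

11111111999999999999999999888888888000000000000000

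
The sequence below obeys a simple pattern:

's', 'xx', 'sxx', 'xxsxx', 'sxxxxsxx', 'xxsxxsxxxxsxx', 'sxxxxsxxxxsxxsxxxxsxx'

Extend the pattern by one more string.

xxsxxsxxxxsxxsxxxxsxxxxsxxsxxxxsxx

Each term (from the third on) is the two preceding terms concatenated in order: term 3 = s·xx = sxx.
Continuing: xxsxxsxxxxsxx · sxxxxsxxxxsxxsxxxxsxx gives term 8.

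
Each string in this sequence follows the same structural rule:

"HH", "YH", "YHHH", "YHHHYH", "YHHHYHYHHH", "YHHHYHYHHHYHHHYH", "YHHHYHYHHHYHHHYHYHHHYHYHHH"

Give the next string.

YHHHYHYHHHYHHHYHYHHHYHYHHHYHHHYHYHHHYHHHYH

This is a Fibonacci-style word recurrence s(k) = s(k−1)·s(k−2): e.g. YH·HH = YHHH.
Continuing: YHHHYHYHHHYHHHYHYHHHYHYHHH · YHHHYHYHHHYHHHYH gives term 8.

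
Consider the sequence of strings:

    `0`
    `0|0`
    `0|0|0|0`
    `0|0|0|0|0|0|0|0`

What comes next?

Each string is two copies of the previous one joined by '|'.
Doubling 0|0|0|0|0|0|0|0 with '|' between the halves:

0|0|0|0|0|0|0|0|0|0|0|0|0|0|0|0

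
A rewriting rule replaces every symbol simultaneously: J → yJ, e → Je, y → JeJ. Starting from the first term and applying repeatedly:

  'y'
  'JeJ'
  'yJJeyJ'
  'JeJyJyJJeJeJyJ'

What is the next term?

yJJeyJJeJyJJeJyJyJJeyJJeyJJeJyJ

φ(JeJyJyJJeJeJyJ) expands symbol-by-symbol to yJ Je yJ JeJ yJ JeJ yJ yJ Je yJ Je yJ JeJ yJ; joining the 14 pieces gives the next term.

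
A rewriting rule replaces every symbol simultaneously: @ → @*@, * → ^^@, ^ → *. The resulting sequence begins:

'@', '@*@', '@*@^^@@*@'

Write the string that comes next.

Expanding @*@^^@@*@: @→@*@, *→^^@, @→@*@, ^→*, ^→*, @→@*@, @→@*@, *→^^@, @→@*@. Concatenated: @*@ ^^@ @*@ * * @*@ @*@ ^^@ @*@.

@*@^^@@*@**@*@@*@^^@@*@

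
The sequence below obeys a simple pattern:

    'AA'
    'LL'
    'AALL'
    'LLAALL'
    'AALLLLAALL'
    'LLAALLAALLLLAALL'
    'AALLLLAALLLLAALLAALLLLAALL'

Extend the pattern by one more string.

LLAALLAALLLLAALLAALLLLAALLLLAALLAALLLLAALL

This is a Fibonacci-style word recurrence s(k) = s(k−2)·s(k−1): e.g. AA·LL = AALL.
So term 8 is LLAALLAALLLLAALL·AALLLLAALLLLAALLAALLLLAALL.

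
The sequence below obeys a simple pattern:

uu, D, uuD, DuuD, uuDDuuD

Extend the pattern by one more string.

DuuDuuDDuuD

This is a Fibonacci-style word recurrence s(k) = s(k−2)·s(k−1): e.g. uu·D = uuD.
So term 6 is DuuD·uuDDuuD.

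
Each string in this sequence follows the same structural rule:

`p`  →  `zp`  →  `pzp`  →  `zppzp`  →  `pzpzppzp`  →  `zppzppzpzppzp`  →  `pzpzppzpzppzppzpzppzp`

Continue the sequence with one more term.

This is a Fibonacci-style word recurrence s(k) = s(k−2)·s(k−1): e.g. p·zp = pzp.
The next term joins zppzppzpzppzp and pzpzppzpzppzppzpzppzp.

zppzppzpzppzppzpzppzpzppzppzpzppzp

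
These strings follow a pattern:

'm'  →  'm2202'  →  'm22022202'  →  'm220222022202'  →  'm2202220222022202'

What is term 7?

m220222022202220222022202

Each term is the previous one with 2202 appended.
From m2202220222022202, 2 further steps: m2202220222022202 → m22022202220222022202 → (answer).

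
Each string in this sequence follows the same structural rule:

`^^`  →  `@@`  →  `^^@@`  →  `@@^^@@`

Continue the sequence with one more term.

This is a Fibonacci-style word recurrence s(k) = s(k−2)·s(k−1): e.g. ^^·@@ = ^^@@.
So term 5 is ^^@@·@@^^@@.

^^@@@@^^@@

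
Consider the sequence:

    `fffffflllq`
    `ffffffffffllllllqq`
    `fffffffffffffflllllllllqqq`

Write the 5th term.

fffffffffffffffffffffflllllllllllllllqqqqq

Each string has the form f^{4n+2} l^{3n} q^{n} (n = 1, 2, …).
At n = 5 the blocks have lengths 22, 15, 5.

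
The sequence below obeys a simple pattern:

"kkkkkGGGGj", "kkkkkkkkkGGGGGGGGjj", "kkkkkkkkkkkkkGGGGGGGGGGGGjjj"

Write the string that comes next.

Each string has the form k^{4n+1} G^{4n} j^{n} (n = 1, 2, …).
Setting n = 4 gives 17, 16, 4 characters in each block.

kkkkkkkkkkkkkkkkkGGGGGGGGGGGGGGGGjjjj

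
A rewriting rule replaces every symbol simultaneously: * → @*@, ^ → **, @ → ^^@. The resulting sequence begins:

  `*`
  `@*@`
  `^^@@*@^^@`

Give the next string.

****^^@^^@@*@^^@****^^@

Expanding ^^@@*@^^@: ^→**, ^→**, @→^^@, @→^^@, *→@*@, @→^^@, ^→**, ^→**, @→^^@. Concatenated: ** ** ^^@ ^^@ @*@ ^^@ ** ** ^^@.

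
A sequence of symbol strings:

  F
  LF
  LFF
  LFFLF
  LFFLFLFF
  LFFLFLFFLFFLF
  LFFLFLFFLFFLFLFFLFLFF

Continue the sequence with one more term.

LFFLFLFFLFFLFLFFLFLFFLFFLFLFFLFFLF

This is a Fibonacci-style word recurrence s(k) = s(k−1)·s(k−2): e.g. LF·F = LFF.
The next term joins LFFLFLFFLFFLFLFFLFLFF and LFFLFLFFLFFLF.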